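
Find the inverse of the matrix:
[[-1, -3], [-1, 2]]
[[-2/5, -3/5], [-1/5, 1/5]]

For [[a,b],[c,d]], inverse = (1/det)·[[d,-b],[-c,a]]
det = -1·2 - -3·-1 = -5
Inverse = (1/-5)·[[2, 3], [1, -1]]
        = [[-2/5, -3/5], [-1/5, 1/5]]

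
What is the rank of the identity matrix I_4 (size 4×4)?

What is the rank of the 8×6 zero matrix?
rank(I_4) = 4, rank(0) = 0

The identity I_4 has 4 columns that are the standard basis vectors e_1, …, e_4. These are linearly independent, so all 4 columns are pivots and rank(I_4) = 4.
The 8×6 zero matrix has every entry zero, so every row is the zero row and there are no pivots; rank(0) = 0.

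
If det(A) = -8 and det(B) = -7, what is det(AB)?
56

Use the multiplicative property of determinants: det(AB) = det(A)*det(B).
det(AB) = (-8)*(-7) = 56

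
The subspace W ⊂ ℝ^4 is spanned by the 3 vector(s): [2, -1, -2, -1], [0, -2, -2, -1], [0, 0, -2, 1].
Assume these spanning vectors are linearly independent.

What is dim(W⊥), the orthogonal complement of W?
dim(W⊥) = 1

For any subspace W of ℝ^n, dim(W) + dim(W⊥) = n (the whole-space dimension).
Here the given 3 vectors are linearly independent, so dim(W) = 3.
Thus dim(W⊥) = n - dim(W) = 4 - 3 = 1.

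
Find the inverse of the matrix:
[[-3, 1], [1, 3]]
[[-3/10, 1/10], [1/10, 3/10]]

For [[a,b],[c,d]], inverse = (1/det)·[[d,-b],[-c,a]]
det = -3·3 - 1·1 = -10
Inverse = (1/-10)·[[3, -1], [-1, -3]]
        = [[-3/10, 1/10], [1/10, 3/10]]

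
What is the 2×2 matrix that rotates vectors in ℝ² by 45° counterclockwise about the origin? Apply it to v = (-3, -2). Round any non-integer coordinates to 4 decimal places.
R = [[√2/2, -√2/2], [√2/2, √2/2]]; R·v = (-0.7071, -3.5355)

A counterclockwise rotation by angle θ in ℝ² has matrix R(θ) = [[cos θ, -sin θ], [sin θ, cos θ]].
For θ = 45°: cos θ = √2/2, sin θ = √2/2.
R(45°) = [[√2/2, -√2/2], [√2/2, √2/2]].
R·v = [√2/2·-3 + (-√2/2)·-2, √2/2·-3 + √2/2·-2] = (-0.7071, -3.5355).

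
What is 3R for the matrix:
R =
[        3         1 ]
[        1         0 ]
3R =
[        9         3 ]
[        3         0 ]

Scalar multiplication is elementwise: (3R)[i][j] = 3 * R[i][j].
  (3R)[0][0] = 3 * (3) = 9
  (3R)[0][1] = 3 * (1) = 3
  (3R)[1][0] = 3 * (1) = 3
  (3R)[1][1] = 3 * (0) = 0
3R =
[        9         3 ]
[        3         0 ]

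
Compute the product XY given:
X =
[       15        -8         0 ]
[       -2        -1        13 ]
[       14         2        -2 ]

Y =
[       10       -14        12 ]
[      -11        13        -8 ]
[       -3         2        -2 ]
XY =
[      238      -314       244 ]
[      -48        41       -42 ]
[      124      -174       156 ]

Matrix multiplication: (XY)[i][j] = sum over k of X[i][k] * Y[k][j].
  (XY)[0][0] = (15)*(10) + (-8)*(-11) + (0)*(-3) = 238
  (XY)[0][1] = (15)*(-14) + (-8)*(13) + (0)*(2) = -314
  (XY)[0][2] = (15)*(12) + (-8)*(-8) + (0)*(-2) = 244
  (XY)[1][0] = (-2)*(10) + (-1)*(-11) + (13)*(-3) = -48
  (XY)[1][1] = (-2)*(-14) + (-1)*(13) + (13)*(2) = 41
  (XY)[1][2] = (-2)*(12) + (-1)*(-8) + (13)*(-2) = -42
  (XY)[2][0] = (14)*(10) + (2)*(-11) + (-2)*(-3) = 124
  (XY)[2][1] = (14)*(-14) + (2)*(13) + (-2)*(2) = -174
  (XY)[2][2] = (14)*(12) + (2)*(-8) + (-2)*(-2) = 156
XY =
[      238      -314       244 ]
[      -48        41       -42 ]
[      124      -174       156 ]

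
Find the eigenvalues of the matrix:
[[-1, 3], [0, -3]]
λ = -3 and λ = -1

Characteristic equation: det(A - λI) = 0
λ² - (trace)λ + (det) = 0
λ² - (-4)λ + (3) = 0
λ² + 4λ + 3 = 0
Solving: λ = -3, -1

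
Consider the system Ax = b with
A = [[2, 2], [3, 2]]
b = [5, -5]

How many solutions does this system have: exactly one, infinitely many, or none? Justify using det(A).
Exactly one solution

Compute det(A) = (2)*(2) - (2)*(3) = -2.
Because det(A) ≠ 0, A is invertible and Ax = b has a unique solution for every b (here x = A⁻¹ b).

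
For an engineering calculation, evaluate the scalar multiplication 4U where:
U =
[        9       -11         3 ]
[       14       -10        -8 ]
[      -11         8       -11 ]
4U =
[       36       -44        12 ]
[       56       -40       -32 ]
[      -44        32       -44 ]

Scalar multiplication is elementwise: (4U)[i][j] = 4 * U[i][j].
  (4U)[0][0] = 4 * (9) = 36
  (4U)[0][1] = 4 * (-11) = -44
  (4U)[0][2] = 4 * (3) = 12
  (4U)[1][0] = 4 * (14) = 56
  (4U)[1][1] = 4 * (-10) = -40
  (4U)[1][2] = 4 * (-8) = -32
  (4U)[2][0] = 4 * (-11) = -44
  (4U)[2][1] = 4 * (8) = 32
  (4U)[2][2] = 4 * (-11) = -44
4U =
[       36       -44        12 ]
[       56       -40       -32 ]
[      -44        32       -44 ]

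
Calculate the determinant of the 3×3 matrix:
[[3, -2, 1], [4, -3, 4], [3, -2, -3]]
4

Expansion along first row:
det = 3·det([[-3,4],[-2,-3]]) - -2·det([[4,4],[3,-3]]) + 1·det([[4,-3],[3,-2]])
    = 3·(-3·-3 - 4·-2) - -2·(4·-3 - 4·3) + 1·(4·-2 - -3·3)
    = 3·17 - -2·-24 + 1·1
    = 51 + -48 + 1 = 4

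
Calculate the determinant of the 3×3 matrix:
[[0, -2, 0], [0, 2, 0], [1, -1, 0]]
0

Expansion along first row:
det = 0·det([[2,0],[-1,0]]) - -2·det([[0,0],[1,0]]) + 0·det([[0,2],[1,-1]])
    = 0·(2·0 - 0·-1) - -2·(0·0 - 0·1) + 0·(0·-1 - 2·1)
    = 0·0 - -2·0 + 0·-2
    = 0 + 0 + 0 = 0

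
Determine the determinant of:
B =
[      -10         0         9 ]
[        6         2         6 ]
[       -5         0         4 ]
det(B) = 10

Expand along row 0 (cofactor expansion): det(B) = a*(e*i - f*h) - b*(d*i - f*g) + c*(d*h - e*g), where the 3×3 is [[a, b, c], [d, e, f], [g, h, i]].
Minor M_00 = (2)*(4) - (6)*(0) = 8 - 0 = 8.
Minor M_01 = (6)*(4) - (6)*(-5) = 24 + 30 = 54.
Minor M_02 = (6)*(0) - (2)*(-5) = 0 + 10 = 10.
det(B) = (-10)*(8) - (0)*(54) + (9)*(10) = -80 + 0 + 90 = 10.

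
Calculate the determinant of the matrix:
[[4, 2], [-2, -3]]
-8

For a 2×2 matrix [[a, b], [c, d]], det = ad - bc
det = (4)(-3) - (2)(-2) = -12 - -4 = -8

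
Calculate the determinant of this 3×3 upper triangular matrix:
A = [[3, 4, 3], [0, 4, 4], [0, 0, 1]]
12

The determinant of a triangular matrix is the product of its diagonal entries (the off-diagonal entries above the diagonal do not affect it).
det(A) = (3) * (4) * (1) = 12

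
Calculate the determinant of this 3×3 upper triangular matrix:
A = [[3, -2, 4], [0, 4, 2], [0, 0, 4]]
48

The determinant of a triangular matrix is the product of its diagonal entries (the off-diagonal entries above the diagonal do not affect it).
det(A) = (3) * (4) * (4) = 48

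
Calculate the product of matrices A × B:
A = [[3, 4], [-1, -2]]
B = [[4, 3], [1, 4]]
[[16, 25], [-6, -11]]

Matrix multiplication:
C[0][0] = 3×4 + 4×1 = 16
C[0][1] = 3×3 + 4×4 = 25
C[1][0] = -1×4 + -2×1 = -6
C[1][1] = -1×3 + -2×4 = -11
Result: [[16, 25], [-6, -11]]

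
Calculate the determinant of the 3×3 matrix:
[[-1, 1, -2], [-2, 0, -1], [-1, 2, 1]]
9

Expansion along first row:
det = -1·det([[0,-1],[2,1]]) - 1·det([[-2,-1],[-1,1]]) + -2·det([[-2,0],[-1,2]])
    = -1·(0·1 - -1·2) - 1·(-2·1 - -1·-1) + -2·(-2·2 - 0·-1)
    = -1·2 - 1·-3 + -2·-4
    = -2 + 3 + 8 = 9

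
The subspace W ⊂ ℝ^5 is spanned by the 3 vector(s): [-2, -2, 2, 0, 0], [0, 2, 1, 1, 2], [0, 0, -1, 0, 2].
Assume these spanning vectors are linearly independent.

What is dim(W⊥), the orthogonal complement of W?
dim(W⊥) = 2

For any subspace W of ℝ^n, dim(W) + dim(W⊥) = n (the whole-space dimension).
Here the given 3 vectors are linearly independent, so dim(W) = 3.
Thus dim(W⊥) = n - dim(W) = 5 - 3 = 2.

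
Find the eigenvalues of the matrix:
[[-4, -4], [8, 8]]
λ = 0 and λ = 4

Characteristic equation: det(A - λI) = 0
λ² - (trace)λ + (det) = 0
λ² - (4)λ + (0) = 0
λ² - 4λ + 0 = 0
Solving: λ = 0, 4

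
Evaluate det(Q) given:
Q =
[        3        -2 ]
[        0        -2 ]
det(Q) = -6

For a 2×2 matrix [[a, b], [c, d]], det = a*d - b*c.
det(Q) = (3)*(-2) - (-2)*(0) = -6 - 0 = -6.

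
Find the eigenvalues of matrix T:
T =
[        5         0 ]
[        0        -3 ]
λ = -3, 5

Solve det(T - λI) = 0. For a 2×2 matrix the characteristic equation is λ² - (trace)λ + det = 0.
trace(T) = a + d = 5 - 3 = 2.
det(T) = a*d - b*c = (5)*(-3) - (0)*(0) = -15 - 0 = -15.
Characteristic equation: λ² - (2)λ + (-15) = 0.
Discriminant = (2)² - 4*(-15) = 4 + 60 = 64.
λ = (2 ± √64) / 2 = (2 ± 8) / 2 = -3, 5.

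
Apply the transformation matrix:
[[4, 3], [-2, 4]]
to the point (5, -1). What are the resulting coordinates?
(17, -14)

Matrix multiplication:
[[4, 3], [-2, 4]] × [5, -1]ᵀ
= [4×5 + 3×-1, -2×5 + 4×-1]ᵀ
= [17.0000, -14.0000]ᵀ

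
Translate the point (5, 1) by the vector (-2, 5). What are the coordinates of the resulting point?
(3, 6)

Translation by (-2, 5):
x' = 5 + -2 = 3
y' = 1 + 5 = 6
Homogeneous matrix: [[1, 0, -2], [0, 1, 5], [0, 0, 1]]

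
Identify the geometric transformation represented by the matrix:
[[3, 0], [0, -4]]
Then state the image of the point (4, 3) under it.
non-uniform scaling by (3, -4); image of (4, 3) is (12, -12)

This is diagonal with distinct entries, so it scales the x-axis by 3 and the y-axis by -4.
The matrix [[3, 0], [0, -4]] represents: non-uniform scaling by (3, -4).
Applying it to (4, 3): [3·4 + 0·3, 0·4 + -4·3] = (12, -12).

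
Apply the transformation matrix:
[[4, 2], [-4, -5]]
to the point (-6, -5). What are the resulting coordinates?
(-34, 49)

Matrix multiplication:
[[4, 2], [-4, -5]] × [-6, -5]ᵀ
= [4×-6 + 2×-5, -4×-6 + -5×-5]ᵀ
= [-34.0000, 49.0000]ᵀ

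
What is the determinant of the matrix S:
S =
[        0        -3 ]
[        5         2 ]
det(S) = 15

For a 2×2 matrix [[a, b], [c, d]], det = a*d - b*c.
det(S) = (0)*(2) - (-3)*(5) = 0 + 15 = 15.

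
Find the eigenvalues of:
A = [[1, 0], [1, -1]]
λ = -1, 1

Solve det(A - λI) = 0. For a 2×2 matrix this is λ² - (trace)λ + det = 0.
trace(A) = 1 - 1 = 0.
det(A) = (1)*(-1) - (0)*(1) = -1 - 0 = -1.
Characteristic equation: λ² - (0)λ + (-1) = 0.
Discriminant: (0)² - 4*(-1) = 0 + 4 = 4.
Roots: λ = (0 ± √4) / 2 = -1, 1.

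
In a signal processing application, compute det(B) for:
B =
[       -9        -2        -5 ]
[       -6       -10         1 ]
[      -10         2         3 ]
det(B) = 832

Expand along row 0 (cofactor expansion): det(B) = a*(e*i - f*h) - b*(d*i - f*g) + c*(d*h - e*g), where the 3×3 is [[a, b, c], [d, e, f], [g, h, i]].
Minor M_00 = (-10)*(3) - (1)*(2) = -30 - 2 = -32.
Minor M_01 = (-6)*(3) - (1)*(-10) = -18 + 10 = -8.
Minor M_02 = (-6)*(2) - (-10)*(-10) = -12 - 100 = -112.
det(B) = (-9)*(-32) - (-2)*(-8) + (-5)*(-112) = 288 - 16 + 560 = 832.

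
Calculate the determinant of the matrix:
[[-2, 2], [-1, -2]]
6

For a 2×2 matrix [[a, b], [c, d]], det = ad - bc
det = (-2)(-2) - (2)(-1) = 4 - -2 = 6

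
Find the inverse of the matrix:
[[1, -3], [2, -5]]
[[-5, 3], [-2, 1]]

For [[a,b],[c,d]], inverse = (1/det)·[[d,-b],[-c,a]]
det = 1·-5 - -3·2 = 1
Inverse = (1/1)·[[-5, 3], [-2, 1]]
        = [[-5, 3], [-2, 1]]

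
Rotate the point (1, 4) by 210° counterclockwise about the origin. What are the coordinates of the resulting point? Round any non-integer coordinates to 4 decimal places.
(1.1340, -3.9641)

Rotation matrix R(θ) = [[cos θ, -sin θ], [sin θ, cos θ]]; for θ = 210°:
R = [[-√3/2, 1/2], [-1/2, -√3/2]]
Result: R × [1, 4]ᵀ = [-√3/2·1 + (1/2)·4, -1/2·1 + (-√3/2)·4]ᵀ = (1.1340, -3.9641)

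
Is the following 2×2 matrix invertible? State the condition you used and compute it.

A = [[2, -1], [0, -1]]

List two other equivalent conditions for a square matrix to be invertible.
Yes, invertible; det(A) = -2 ≠ 0. Equivalent conditions: rank(A) = 2; Ax = 0 has only the trivial solution; 0 is not an eigenvalue; the columns of A are linearly independent.

To check invertibility, compute det(A).
The given matrix is triangular, so det(A) equals the product of its diagonal entries = -2 ≠ 0.
Since det(A) ≠ 0, A is invertible.
Equivalent conditions for a square matrix A to be invertible:
- rank(A) = 2 (full rank).
- The homogeneous system Ax = 0 has only the trivial solution x = 0.
- 0 is not an eigenvalue of A.
- The columns (equivalently rows) of A are linearly independent.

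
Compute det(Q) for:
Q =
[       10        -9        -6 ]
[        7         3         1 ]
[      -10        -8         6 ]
det(Q) = 884

Expand along row 0 (cofactor expansion): det(Q) = a*(e*i - f*h) - b*(d*i - f*g) + c*(d*h - e*g), where the 3×3 is [[a, b, c], [d, e, f], [g, h, i]].
Minor M_00 = (3)*(6) - (1)*(-8) = 18 + 8 = 26.
Minor M_01 = (7)*(6) - (1)*(-10) = 42 + 10 = 52.
Minor M_02 = (7)*(-8) - (3)*(-10) = -56 + 30 = -26.
det(Q) = (10)*(26) - (-9)*(52) + (-6)*(-26) = 260 + 468 + 156 = 884.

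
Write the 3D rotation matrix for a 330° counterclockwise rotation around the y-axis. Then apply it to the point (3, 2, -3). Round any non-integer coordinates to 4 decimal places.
R = [[√3/2, 0, -1/2], [0, 1, 0], [1/2, 0, √3/2]]; R·(3, 2, -3) = (4.0981, 2.0000, -1.0981)

Rotation matrix for 330° around y-axis:
cos(330°) = √3/2, sin(330°) = -1/2
R = [[√3/2, 0, -1/2], [0, 1, 0], [1/2, 0, √3/2]]
Apply to (3, 2, -3): R·[3, 2, -3]ᵀ = (4.0981, 2.0000, -1.0981)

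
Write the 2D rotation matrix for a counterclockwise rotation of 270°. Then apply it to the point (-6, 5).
R = [[0, 1], [-1, 0]]; R·(-6, 5) = (5, 6)

Rotation matrix formula: R(θ) = [[cos θ, -sin θ], [sin θ, cos θ]]
For θ = 270°:
cos(270°) = 0
sin(270°) = -1
R = [[0, 1], [-1, 0]]
Apply to (-6, 5): [0·-6 + (1)·5, -1·-6 + 0·5] = (5, 6)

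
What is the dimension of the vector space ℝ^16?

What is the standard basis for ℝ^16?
Dimension = 16; standard basis = {e_1, e_2, e_3, …, e_16}

ℝ^16 is the space of 16-tuples of real numbers; its dimension is 16.
The standard basis consists of 16 vectors: e_1, e_2, e_3, …, e_16, where e_i is the vector with 1 in position i and 0 elsewhere.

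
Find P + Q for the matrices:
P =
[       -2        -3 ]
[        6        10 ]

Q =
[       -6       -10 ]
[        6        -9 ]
P + Q =
[       -8       -13 ]
[       12         1 ]

Matrix addition is elementwise: (P+Q)[i][j] = P[i][j] + Q[i][j].
  (P+Q)[0][0] = (-2) + (-6) = -8
  (P+Q)[0][1] = (-3) + (-10) = -13
  (P+Q)[1][0] = (6) + (6) = 12
  (P+Q)[1][1] = (10) + (-9) = 1
P + Q =
[       -8       -13 ]
[       12         1 ]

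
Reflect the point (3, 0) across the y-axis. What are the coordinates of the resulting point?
(-3, 0)

Reflection across y-axis: (3, 0) → (-3, 0)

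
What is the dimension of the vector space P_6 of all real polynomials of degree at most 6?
Dimension = 7

A polynomial of degree at most 6 can be written as a₀ + a₁x + a₂x² + … + a_6x^6, with 7 free coefficients a₀, …, a_6.
The set {1, x, x², …, x^6} is a basis: it spans P_6 (every such polynomial is a linear combination of these) and is linearly independent (a polynomial is zero iff all its coefficients are zero).
Therefore dim(P_6) = 6 + 1 = 7.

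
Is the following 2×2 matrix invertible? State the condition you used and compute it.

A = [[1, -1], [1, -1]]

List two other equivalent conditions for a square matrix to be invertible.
No, not invertible; det(A) = 0 (two rows are equal, so the rows are linearly dependent). Equivalent conditions (failing for this A): rank(A) < 2; Ax = 0 has non-trivial solutions; 0 is an eigenvalue; the columns are linearly dependent.

To check invertibility, compute det(A).
In this matrix, row 0 and the last row are identical, so one row is a scalar multiple of another and the rows are linearly dependent.
A matrix with linearly dependent rows has det = 0 and is not invertible.
Equivalent failed conditions:
- rank(A) < 2.
- Ax = 0 has non-trivial solutions.
- 0 is an eigenvalue.
- The columns are linearly dependent.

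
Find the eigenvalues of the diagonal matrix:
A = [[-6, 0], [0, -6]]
λ₁ = -6, λ₂ = -6

The characteristic polynomial of A is det(A - λI) = (-6 - λ)(-6 - λ) = 0.
The roots are λ = -6 and λ = -6, so the eigenvalues are the diagonal entries.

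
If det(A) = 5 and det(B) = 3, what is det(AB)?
15

Use the multiplicative property of determinants: det(AB) = det(A)*det(B).
det(AB) = (5)*(3) = 15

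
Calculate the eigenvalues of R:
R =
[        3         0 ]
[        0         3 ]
λ = 3, 3

Solve det(R - λI) = 0. For a 2×2 matrix the characteristic equation is λ² - (trace)λ + det = 0.
trace(R) = a + d = 3 + 3 = 6.
det(R) = a*d - b*c = (3)*(3) - (0)*(0) = 9 - 0 = 9.
Characteristic equation: λ² - (6)λ + (9) = 0.
Discriminant = (6)² - 4*(9) = 36 - 36 = 0.
λ = (6 ± √0) / 2 = (6 ± 0) / 2 = 3, 3.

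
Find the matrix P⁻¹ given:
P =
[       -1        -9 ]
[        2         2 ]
det(P) = 16
P⁻¹ =
[      1/8      9/16 ]
[     -1/8     -1/16 ]

For a 2×2 matrix P = [[a, b], [c, d]] with det(P) ≠ 0, P⁻¹ = (1/det(P)) * [[d, -b], [-c, a]].
det(P) = (-1)*(2) - (-9)*(2) = -2 + 18 = 16.
P⁻¹ = (1/16) * [[2, 9], [-2, -1]].
Dividing each entry by 16 and reducing:
P⁻¹ =
[      1/8      9/16 ]
[     -1/8     -1/16 ]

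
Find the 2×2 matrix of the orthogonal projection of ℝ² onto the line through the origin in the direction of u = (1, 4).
[[1/17, 4/17], [4/17, 16/17]]

The orthogonal projection onto the line spanned by a nonzero vector u = (a, b) has matrix P = (u uᵀ) / (uᵀ u) = (1/(a² + b²)) · [[a², ab], [ab, b²]].
Here u = (1, 4), so a² + b² = 1 + 16 = 17.
P = (1/17) · [[1, 4], [4, 16]] = [[1/17, 4/17], [4/17, 16/17]].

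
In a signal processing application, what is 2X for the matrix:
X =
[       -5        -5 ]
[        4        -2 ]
2X =
[      -10       -10 ]
[        8        -4 ]

Scalar multiplication is elementwise: (2X)[i][j] = 2 * X[i][j].
  (2X)[0][0] = 2 * (-5) = -10
  (2X)[0][1] = 2 * (-5) = -10
  (2X)[1][0] = 2 * (4) = 8
  (2X)[1][1] = 2 * (-2) = -4
2X =
[      -10       -10 ]
[        8        -4 ]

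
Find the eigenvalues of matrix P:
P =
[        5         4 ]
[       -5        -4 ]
λ = 0, 1

Solve det(P - λI) = 0. For a 2×2 matrix the characteristic equation is λ² - (trace)λ + det = 0.
trace(P) = a + d = 5 - 4 = 1.
det(P) = a*d - b*c = (5)*(-4) - (4)*(-5) = -20 + 20 = 0.
Characteristic equation: λ² - (1)λ + (0) = 0.
Discriminant = (1)² - 4*(0) = 1 - 0 = 1.
λ = (1 ± √1) / 2 = (1 ± 1) / 2 = 0, 1.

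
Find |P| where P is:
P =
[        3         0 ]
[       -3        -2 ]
det(P) = -6

For a 2×2 matrix [[a, b], [c, d]], det = a*d - b*c.
det(P) = (3)*(-2) - (0)*(-3) = -6 - 0 = -6.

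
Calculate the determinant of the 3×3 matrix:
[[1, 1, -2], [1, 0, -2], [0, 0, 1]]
-1

Expansion along first row:
det = 1·det([[0,-2],[0,1]]) - 1·det([[1,-2],[0,1]]) + -2·det([[1,0],[0,0]])
    = 1·(0·1 - -2·0) - 1·(1·1 - -2·0) + -2·(1·0 - 0·0)
    = 1·0 - 1·1 + -2·0
    = 0 + -1 + 0 = -1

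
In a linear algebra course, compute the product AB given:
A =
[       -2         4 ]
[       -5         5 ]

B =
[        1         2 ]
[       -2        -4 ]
AB =
[      -10       -20 ]
[      -15       -30 ]

Matrix multiplication: (AB)[i][j] = sum over k of A[i][k] * B[k][j].
  (AB)[0][0] = (-2)*(1) + (4)*(-2) = -10
  (AB)[0][1] = (-2)*(2) + (4)*(-4) = -20
  (AB)[1][0] = (-5)*(1) + (5)*(-2) = -15
  (AB)[1][1] = (-5)*(2) + (5)*(-4) = -30
AB =
[      -10       -20 ]
[      -15       -30 ]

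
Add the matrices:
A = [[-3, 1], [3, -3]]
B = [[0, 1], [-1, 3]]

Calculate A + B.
[[-3, 2], [2, 0]]

Add corresponding elements:
(-3)+(0)=-3
(1)+(1)=2
(3)+(-1)=2
(-3)+(3)=0
A + B = [[-3, 2], [2, 0]]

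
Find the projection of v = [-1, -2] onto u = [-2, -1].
[-8/5, -4/5]

The projection of v onto u is proj_u(v) = ((v·u) / (u·u)) · u.
v·u = (-1)*(-2) + (-2)*(-1) = 4.
u·u = (-2)*(-2) + (-1)*(-1) = 5.
coefficient = 4 / 5 = 4/5.
proj_u(v) = 4/5 · [-2, -1] = [-8/5, -4/5].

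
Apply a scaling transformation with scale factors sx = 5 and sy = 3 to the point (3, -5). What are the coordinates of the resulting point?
(15, -15)

Scaling matrix:
[[5, 0], [0, 3]]
Result: (3 × 5, -5 × 3) = (15, -15)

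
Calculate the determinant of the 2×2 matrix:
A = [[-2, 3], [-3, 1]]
7

For A = [[a, b], [c, d]], det(A) = a*d - b*c.
det(A) = (-2)*(1) - (3)*(-3) = -2 - -9 = 7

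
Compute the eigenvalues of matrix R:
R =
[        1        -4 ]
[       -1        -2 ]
λ = -3, 2

Solve det(R - λI) = 0. For a 2×2 matrix the characteristic equation is λ² - (trace)λ + det = 0.
trace(R) = a + d = 1 - 2 = -1.
det(R) = a*d - b*c = (1)*(-2) - (-4)*(-1) = -2 - 4 = -6.
Characteristic equation: λ² - (-1)λ + (-6) = 0.
Discriminant = (-1)² - 4*(-6) = 1 + 24 = 25.
λ = (-1 ± √25) / 2 = (-1 ± 5) / 2 = -3, 2.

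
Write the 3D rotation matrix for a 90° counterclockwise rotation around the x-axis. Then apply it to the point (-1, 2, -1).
R = [[1, 0, 0], [0, 0, -1], [0, 1, 0]]; R·(-1, 2, -1) = (-1, 1, 2)

Rotation matrix for 90° around x-axis:
cos(90°) = 0, sin(90°) = 1
R = [[1, 0, 0], [0, 0, -1], [0, 1, 0]]
Apply to (-1, 2, -1): R·[-1, 2, -1]ᵀ = (-1, 1, 2)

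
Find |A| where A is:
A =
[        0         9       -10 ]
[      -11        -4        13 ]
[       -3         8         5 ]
det(A) = 1144

Expand along row 0 (cofactor expansion): det(A) = a*(e*i - f*h) - b*(d*i - f*g) + c*(d*h - e*g), where the 3×3 is [[a, b, c], [d, e, f], [g, h, i]].
Minor M_00 = (-4)*(5) - (13)*(8) = -20 - 104 = -124.
Minor M_01 = (-11)*(5) - (13)*(-3) = -55 + 39 = -16.
Minor M_02 = (-11)*(8) - (-4)*(-3) = -88 - 12 = -100.
det(A) = (0)*(-124) - (9)*(-16) + (-10)*(-100) = 0 + 144 + 1000 = 1144.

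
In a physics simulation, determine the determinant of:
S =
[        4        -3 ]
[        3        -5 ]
det(S) = -11

For a 2×2 matrix [[a, b], [c, d]], det = a*d - b*c.
det(S) = (4)*(-5) - (-3)*(3) = -20 + 9 = -11.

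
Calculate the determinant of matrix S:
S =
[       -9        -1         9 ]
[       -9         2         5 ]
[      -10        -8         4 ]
det(S) = 410

Expand along row 0 (cofactor expansion): det(S) = a*(e*i - f*h) - b*(d*i - f*g) + c*(d*h - e*g), where the 3×3 is [[a, b, c], [d, e, f], [g, h, i]].
Minor M_00 = (2)*(4) - (5)*(-8) = 8 + 40 = 48.
Minor M_01 = (-9)*(4) - (5)*(-10) = -36 + 50 = 14.
Minor M_02 = (-9)*(-8) - (2)*(-10) = 72 + 20 = 92.
det(S) = (-9)*(48) - (-1)*(14) + (9)*(92) = -432 + 14 + 828 = 410.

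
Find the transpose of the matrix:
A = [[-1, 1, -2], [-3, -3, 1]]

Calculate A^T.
[[-1, -3], [1, -3], [-2, 1]]

The transpose sends entry (i,j) to (j,i); rows become columns.
Row 0 of A: [-1, 1, -2] -> column 0 of A^T.
Row 1 of A: [-3, -3, 1] -> column 1 of A^T.
A^T = [[-1, -3], [1, -3], [-2, 1]]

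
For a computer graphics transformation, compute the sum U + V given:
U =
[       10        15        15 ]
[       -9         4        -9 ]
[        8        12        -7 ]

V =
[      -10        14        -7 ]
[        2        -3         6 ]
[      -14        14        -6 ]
U + V =
[        0        29         8 ]
[       -7         1        -3 ]
[       -6        26       -13 ]

Matrix addition is elementwise: (U+V)[i][j] = U[i][j] + V[i][j].
  (U+V)[0][0] = (10) + (-10) = 0
  (U+V)[0][1] = (15) + (14) = 29
  (U+V)[0][2] = (15) + (-7) = 8
  (U+V)[1][0] = (-9) + (2) = -7
  (U+V)[1][1] = (4) + (-3) = 1
  (U+V)[1][2] = (-9) + (6) = -3
  (U+V)[2][0] = (8) + (-14) = -6
  (U+V)[2][1] = (12) + (14) = 26
  (U+V)[2][2] = (-7) + (-6) = -13
U + V =
[        0        29         8 ]
[       -7         1        -3 ]
[       -6        26       -13 ]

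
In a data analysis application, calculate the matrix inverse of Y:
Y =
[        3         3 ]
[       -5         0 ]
det(Y) = 15
Y⁻¹ =
[        0      -1/5 ]
[      1/3       1/5 ]

For a 2×2 matrix Y = [[a, b], [c, d]] with det(Y) ≠ 0, Y⁻¹ = (1/det(Y)) * [[d, -b], [-c, a]].
det(Y) = (3)*(0) - (3)*(-5) = 0 + 15 = 15.
Y⁻¹ = (1/15) * [[0, -3], [5, 3]].
Dividing each entry by 15 and reducing:
Y⁻¹ =
[        0      -1/5 ]
[      1/3       1/5 ]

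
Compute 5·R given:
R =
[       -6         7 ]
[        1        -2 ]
5R =
[      -30        35 ]
[        5       -10 ]

Scalar multiplication is elementwise: (5R)[i][j] = 5 * R[i][j].
  (5R)[0][0] = 5 * (-6) = -30
  (5R)[0][1] = 5 * (7) = 35
  (5R)[1][0] = 5 * (1) = 5
  (5R)[1][1] = 5 * (-2) = -10
5R =
[      -30        35 ]
[        5       -10 ]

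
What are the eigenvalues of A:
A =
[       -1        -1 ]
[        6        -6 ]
λ = -4, -3

Solve det(A - λI) = 0. For a 2×2 matrix the characteristic equation is λ² - (trace)λ + det = 0.
trace(A) = a + d = -1 - 6 = -7.
det(A) = a*d - b*c = (-1)*(-6) - (-1)*(6) = 6 + 6 = 12.
Characteristic equation: λ² - (-7)λ + (12) = 0.
Discriminant = (-7)² - 4*(12) = 49 - 48 = 1.
λ = (-7 ± √1) / 2 = (-7 ± 1) / 2 = -4, -3.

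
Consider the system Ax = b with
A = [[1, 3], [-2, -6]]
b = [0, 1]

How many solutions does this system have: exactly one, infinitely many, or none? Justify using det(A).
No solution

det(A) = (1)*(-6) - (3)*(-2) = 0, so A is singular.
The column space of A is span(column 1) = span([1, -2]).
b = [0, 1] is not a scalar multiple of column 1, so b ∉ column space and the system is inconsistent — no solution.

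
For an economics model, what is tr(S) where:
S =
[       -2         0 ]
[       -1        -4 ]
tr(S) = -2 - 4 = -6

The trace of a square matrix is the sum of its diagonal entries.
Diagonal entries of S: S[0][0] = -2, S[1][1] = -4.
tr(S) = -2 - 4 = -6.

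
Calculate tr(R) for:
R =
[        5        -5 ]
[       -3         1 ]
tr(R) = 5 + 1 = 6

The trace of a square matrix is the sum of its diagonal entries.
Diagonal entries of R: R[0][0] = 5, R[1][1] = 1.
tr(R) = 5 + 1 = 6.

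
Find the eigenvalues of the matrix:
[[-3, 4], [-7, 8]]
λ = 1 and λ = 4

Characteristic equation: det(A - λI) = 0
λ² - (trace)λ + (det) = 0
λ² - (5)λ + (4) = 0
λ² - 5λ + 4 = 0
Solving: λ = 1, 4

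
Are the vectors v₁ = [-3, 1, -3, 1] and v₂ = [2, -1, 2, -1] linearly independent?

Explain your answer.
Yes, linearly independent

Two vectors are linearly dependent iff one is a scalar multiple of the other.
No single scalar k satisfies v₂ = k·v₁ (the ratios of corresponding entries disagree), so v₁ and v₂ are linearly independent.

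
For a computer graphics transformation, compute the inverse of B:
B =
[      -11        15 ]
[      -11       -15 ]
det(B) = 330
B⁻¹ =
[    -1/22     -1/22 ]
[     1/30     -1/30 ]

For a 2×2 matrix B = [[a, b], [c, d]] with det(B) ≠ 0, B⁻¹ = (1/det(B)) * [[d, -b], [-c, a]].
det(B) = (-11)*(-15) - (15)*(-11) = 165 + 165 = 330.
B⁻¹ = (1/330) * [[-15, -15], [11, -11]].
Dividing each entry by 330 and reducing:
B⁻¹ =
[    -1/22     -1/22 ]
[     1/30     -1/30 ]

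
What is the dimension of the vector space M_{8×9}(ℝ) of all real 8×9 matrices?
Dimension = 72

A real 8×9 matrix is determined by its 8·9 = 72 independent entries.
A standard basis is {E_ij : 1 ≤ i ≤ 8, 1 ≤ j ≤ 9}, where E_ij has a 1 in position (i, j) and 0 elsewhere — there are 72 such matrices, and they are linearly independent and span M_{8×9}(ℝ).
Therefore dim(M_{8×9}(ℝ)) = 72.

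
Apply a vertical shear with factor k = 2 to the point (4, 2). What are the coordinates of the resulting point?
(4, 10)

Shear matrix for vertical shear with factor k = 2:
[[1, 0], [2, 1]]
Result: (4, 2) → (4, 10)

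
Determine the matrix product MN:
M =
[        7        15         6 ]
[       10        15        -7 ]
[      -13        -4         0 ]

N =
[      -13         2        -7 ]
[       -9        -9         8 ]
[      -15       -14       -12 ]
MN =
[     -316      -205        -1 ]
[     -160       -17       134 ]
[      205        10        59 ]

Matrix multiplication: (MN)[i][j] = sum over k of M[i][k] * N[k][j].
  (MN)[0][0] = (7)*(-13) + (15)*(-9) + (6)*(-15) = -316
  (MN)[0][1] = (7)*(2) + (15)*(-9) + (6)*(-14) = -205
  (MN)[0][2] = (7)*(-7) + (15)*(8) + (6)*(-12) = -1
  (MN)[1][0] = (10)*(-13) + (15)*(-9) + (-7)*(-15) = -160
  (MN)[1][1] = (10)*(2) + (15)*(-9) + (-7)*(-14) = -17
  (MN)[1][2] = (10)*(-7) + (15)*(8) + (-7)*(-12) = 134
  (MN)[2][0] = (-13)*(-13) + (-4)*(-9) + (0)*(-15) = 205
  (MN)[2][1] = (-13)*(2) + (-4)*(-9) + (0)*(-14) = 10
  (MN)[2][2] = (-13)*(-7) + (-4)*(8) + (0)*(-12) = 59
MN =
[     -316      -205        -1 ]
[     -160       -17       134 ]
[      205        10        59 ]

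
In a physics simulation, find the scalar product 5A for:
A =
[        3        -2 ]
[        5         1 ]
5A =
[       15       -10 ]
[       25         5 ]

Scalar multiplication is elementwise: (5A)[i][j] = 5 * A[i][j].
  (5A)[0][0] = 5 * (3) = 15
  (5A)[0][1] = 5 * (-2) = -10
  (5A)[1][0] = 5 * (5) = 25
  (5A)[1][1] = 5 * (1) = 5
5A =
[       15       -10 ]
[       25         5 ]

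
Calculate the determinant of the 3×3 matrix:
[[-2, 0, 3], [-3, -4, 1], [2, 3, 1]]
11

Expansion along first row:
det = -2·det([[-4,1],[3,1]]) - 0·det([[-3,1],[2,1]]) + 3·det([[-3,-4],[2,3]])
    = -2·(-4·1 - 1·3) - 0·(-3·1 - 1·2) + 3·(-3·3 - -4·2)
    = -2·-7 - 0·-5 + 3·-1
    = 14 + 0 + -3 = 11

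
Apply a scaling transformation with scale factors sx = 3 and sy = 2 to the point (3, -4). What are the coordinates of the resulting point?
(9, -8)

Scaling matrix:
[[3, 0], [0, 2]]
Result: (3 × 3, -4 × 2) = (9, -8)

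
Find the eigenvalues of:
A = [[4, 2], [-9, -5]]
λ = -2, 1

Solve det(A - λI) = 0. For a 2×2 matrix this is λ² - (trace)λ + det = 0.
trace(A) = 4 - 5 = -1.
det(A) = (4)*(-5) - (2)*(-9) = -20 + 18 = -2.
Characteristic equation: λ² - (-1)λ + (-2) = 0.
Discriminant: (-1)² - 4*(-2) = 1 + 8 = 9.
Roots: λ = (-1 ± √9) / 2 = -2, 1.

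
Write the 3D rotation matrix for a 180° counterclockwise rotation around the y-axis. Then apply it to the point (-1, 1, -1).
R = [[-1, 0, 0], [0, 1, 0], [0, 0, -1]]; R·(-1, 1, -1) = (1, 1, 1)

Rotation matrix for 180° around y-axis:
cos(180°) = -1, sin(180°) = 0
R = [[-1, 0, 0], [0, 1, 0], [0, 0, -1]]
Apply to (-1, 1, -1): R·[-1, 1, -1]ᵀ = (1, 1, 1)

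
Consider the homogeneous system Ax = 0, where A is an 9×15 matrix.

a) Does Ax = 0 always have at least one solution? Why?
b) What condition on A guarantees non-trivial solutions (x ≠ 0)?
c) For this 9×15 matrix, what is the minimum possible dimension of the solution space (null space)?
a) Yes, x = 0 is always a solution. b) When A has linearly dependent columns (rank < n). c) Minimum nullity = 6.

a) x = 0 satisfies A·0 = 0, so the zero vector is always a solution.
b) Non-trivial solutions exist iff the columns of A are linearly dependent, equivalently rank(A) < n (the number of columns).
c) By rank-nullity, rank(A) + nullity(A) = n = 15. Since A has only 9 rows, rank(A) ≤ 9, so nullity(A) ≥ 15 - 9 = 6.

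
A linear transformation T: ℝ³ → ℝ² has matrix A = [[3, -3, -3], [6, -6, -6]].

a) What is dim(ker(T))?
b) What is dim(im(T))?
dim(ker) = 2, dim(im) = 1

Observe that row 2 = 2 × row 1 (so the rows are linearly dependent).
Thus rank(A) = 1 (only one linearly independent row).
dim(im(T)) = rank(A) = 1.
By the rank-nullity theorem applied to T: ℝ³ → ℝ², rank(A) + nullity(A) = 3 (the domain dimension), so dim(ker(T)) = 3 - 1 = 2.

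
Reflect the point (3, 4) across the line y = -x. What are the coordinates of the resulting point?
(-4, -3)

Reflection across line y = -x: (3, 4) → (-4, -3)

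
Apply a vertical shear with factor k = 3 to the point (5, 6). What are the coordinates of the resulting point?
(5, 21)

Shear matrix for vertical shear with factor k = 3:
[[1, 0], [3, 1]]
Result: (5, 6) → (5, 21)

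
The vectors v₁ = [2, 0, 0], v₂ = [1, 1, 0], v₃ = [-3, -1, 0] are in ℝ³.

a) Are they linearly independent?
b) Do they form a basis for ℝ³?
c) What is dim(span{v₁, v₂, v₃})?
Not independent, not a basis, dim(span) = 2

Check whether v₃ can be written as a linear combination of v₁ and v₂.
v₃ = (-1)·v₁ + (-1)·v₂ = [-3, -1, 0], so the three vectors are linearly dependent.
Thus they do not form a basis for ℝ³, and dim(span{v₁, v₂, v₃}) = 2 (spanned by v₁ and v₂).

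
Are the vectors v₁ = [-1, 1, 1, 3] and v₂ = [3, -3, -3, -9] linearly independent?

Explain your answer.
No, linearly dependent (v₂ = -3·v₁)

Check whether there is a scalar k with v₂ = k·v₁.
Comparing components, k = -3 satisfies -3·[-1, 1, 1, 3] = [3, -3, -3, -9].
Since v₂ is a scalar multiple of v₁, the two vectors are linearly dependent.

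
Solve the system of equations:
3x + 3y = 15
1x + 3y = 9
x = 3, y = 2

Use elimination (row reduction):
Equation 1: 3x + 3y = 15.
Equation 2: 1x + 3y = 9.
Multiply Eq1 by 1 and Eq2 by 3: 3x + 3y = 15;  3x + 9y = 27.
Subtract: (6)y = 12, so y = 2.
Back-substitute into Eq1: 3x + 3*(2) = 15, so x = 3.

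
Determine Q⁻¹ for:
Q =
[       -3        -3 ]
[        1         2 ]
det(Q) = -3
Q⁻¹ =
[     -2/3        -1 ]
[      1/3         1 ]

For a 2×2 matrix Q = [[a, b], [c, d]] with det(Q) ≠ 0, Q⁻¹ = (1/det(Q)) * [[d, -b], [-c, a]].
det(Q) = (-3)*(2) - (-3)*(1) = -6 + 3 = -3.
Q⁻¹ = (1/-3) * [[2, 3], [-1, -3]].
Dividing each entry by -3 and reducing:
Q⁻¹ =
[     -2/3        -1 ]
[      1/3         1 ]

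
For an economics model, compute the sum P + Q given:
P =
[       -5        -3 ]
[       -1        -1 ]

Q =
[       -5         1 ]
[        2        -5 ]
P + Q =
[      -10        -2 ]
[        1        -6 ]

Matrix addition is elementwise: (P+Q)[i][j] = P[i][j] + Q[i][j].
  (P+Q)[0][0] = (-5) + (-5) = -10
  (P+Q)[0][1] = (-3) + (1) = -2
  (P+Q)[1][0] = (-1) + (2) = 1
  (P+Q)[1][1] = (-1) + (-5) = -6
P + Q =
[      -10        -2 ]
[        1        -6 ]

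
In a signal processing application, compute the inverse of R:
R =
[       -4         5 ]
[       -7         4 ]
det(R) = 19
R⁻¹ =
[     4/19     -5/19 ]
[     7/19     -4/19 ]

For a 2×2 matrix R = [[a, b], [c, d]] with det(R) ≠ 0, R⁻¹ = (1/det(R)) * [[d, -b], [-c, a]].
det(R) = (-4)*(4) - (5)*(-7) = -16 + 35 = 19.
R⁻¹ = (1/19) * [[4, -5], [7, -4]].
Dividing each entry by 19 and reducing:
R⁻¹ =
[     4/19     -5/19 ]
[     7/19     -4/19 ]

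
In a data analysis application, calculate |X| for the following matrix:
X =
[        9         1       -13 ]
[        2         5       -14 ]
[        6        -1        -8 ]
det(X) = -138

Expand along row 0 (cofactor expansion): det(X) = a*(e*i - f*h) - b*(d*i - f*g) + c*(d*h - e*g), where the 3×3 is [[a, b, c], [d, e, f], [g, h, i]].
Minor M_00 = (5)*(-8) - (-14)*(-1) = -40 - 14 = -54.
Minor M_01 = (2)*(-8) - (-14)*(6) = -16 + 84 = 68.
Minor M_02 = (2)*(-1) - (5)*(6) = -2 - 30 = -32.
det(X) = (9)*(-54) - (1)*(68) + (-13)*(-32) = -486 - 68 + 416 = -138.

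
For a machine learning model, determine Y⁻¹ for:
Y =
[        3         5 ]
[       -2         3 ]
det(Y) = 19
Y⁻¹ =
[     3/19     -5/19 ]
[     2/19      3/19 ]

For a 2×2 matrix Y = [[a, b], [c, d]] with det(Y) ≠ 0, Y⁻¹ = (1/det(Y)) * [[d, -b], [-c, a]].
det(Y) = (3)*(3) - (5)*(-2) = 9 + 10 = 19.
Y⁻¹ = (1/19) * [[3, -5], [2, 3]].
Dividing each entry by 19 and reducing:
Y⁻¹ =
[     3/19     -5/19 ]
[     2/19      3/19 ]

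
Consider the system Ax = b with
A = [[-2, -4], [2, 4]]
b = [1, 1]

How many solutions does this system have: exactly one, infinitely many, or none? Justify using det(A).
No solution

det(A) = (-2)*(4) - (-4)*(2) = 0, so A is singular.
The column space of A is span(column 1) = span([-2, 2]).
b = [1, 1] is not a scalar multiple of column 1, so b ∉ column space and the system is inconsistent — no solution.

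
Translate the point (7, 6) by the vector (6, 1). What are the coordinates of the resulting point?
(13, 7)

Translation by (6, 1):
x' = 7 + 6 = 13
y' = 6 + 1 = 7
Homogeneous matrix: [[1, 0, 6], [0, 1, 1], [0, 0, 1]]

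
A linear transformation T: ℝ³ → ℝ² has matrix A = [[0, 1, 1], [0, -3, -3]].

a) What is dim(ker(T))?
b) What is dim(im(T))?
dim(ker) = 2, dim(im) = 1

Observe that row 2 = -3 × row 1 (so the rows are linearly dependent).
Thus rank(A) = 1 (only one linearly independent row).
dim(im(T)) = rank(A) = 1.
By the rank-nullity theorem applied to T: ℝ³ → ℝ², rank(A) + nullity(A) = 3 (the domain dimension), so dim(ker(T)) = 3 - 1 = 2.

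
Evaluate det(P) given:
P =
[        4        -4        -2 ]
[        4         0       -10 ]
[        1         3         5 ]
det(P) = 216

Expand along row 0 (cofactor expansion): det(P) = a*(e*i - f*h) - b*(d*i - f*g) + c*(d*h - e*g), where the 3×3 is [[a, b, c], [d, e, f], [g, h, i]].
Minor M_00 = (0)*(5) - (-10)*(3) = 0 + 30 = 30.
Minor M_01 = (4)*(5) - (-10)*(1) = 20 + 10 = 30.
Minor M_02 = (4)*(3) - (0)*(1) = 12 - 0 = 12.
det(P) = (4)*(30) - (-4)*(30) + (-2)*(12) = 120 + 120 - 24 = 216.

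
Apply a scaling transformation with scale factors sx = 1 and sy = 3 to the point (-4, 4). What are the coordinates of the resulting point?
(-4, 12)

Scaling matrix:
[[1, 0], [0, 3]]
Result: (-4 × 1, 4 × 3) = (-4, 12)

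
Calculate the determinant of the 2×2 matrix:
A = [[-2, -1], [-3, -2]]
1

For A = [[a, b], [c, d]], det(A) = a*d - b*c.
det(A) = (-2)*(-2) - (-1)*(-3) = 4 - 3 = 1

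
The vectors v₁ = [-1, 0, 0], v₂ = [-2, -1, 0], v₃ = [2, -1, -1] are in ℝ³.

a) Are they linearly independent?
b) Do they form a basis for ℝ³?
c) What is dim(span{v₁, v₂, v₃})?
Yes independent, yes basis, dim = 3

Stack v₁, v₂, v₃ as rows of a 3×3 matrix.
[[-1, 0, 0]; [-2, -1, 0]; [2, -1, -1]] is already lower triangular with nonzero diagonal entries (-1, -1, -1), so its determinant is the product of the diagonal entries, det = (-1)·(-1)·(-1) = -1 ≠ 0, and the rows are linearly independent.
Three linearly independent vectors in ℝ³ form a basis for ℝ³, so dim(span{v₁,v₂,v₃}) = 3.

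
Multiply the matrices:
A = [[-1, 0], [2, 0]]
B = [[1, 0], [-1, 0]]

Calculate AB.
[[-1, 0], [2, 0]]

Each entry (i,j) of AB = sum over k of A[i][k]*B[k][j].
(AB)[0][0] = (-1)*(1) + (0)*(-1) = -1
(AB)[0][1] = (-1)*(0) + (0)*(0) = 0
(AB)[1][0] = (2)*(1) + (0)*(-1) = 2
(AB)[1][1] = (2)*(0) + (0)*(0) = 0
AB = [[-1, 0], [2, 0]]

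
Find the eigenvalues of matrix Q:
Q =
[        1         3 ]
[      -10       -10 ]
λ = -5, -4

Solve det(Q - λI) = 0. For a 2×2 matrix the characteristic equation is λ² - (trace)λ + det = 0.
trace(Q) = a + d = 1 - 10 = -9.
det(Q) = a*d - b*c = (1)*(-10) - (3)*(-10) = -10 + 30 = 20.
Characteristic equation: λ² - (-9)λ + (20) = 0.
Discriminant = (-9)² - 4*(20) = 81 - 80 = 1.
λ = (-9 ± √1) / 2 = (-9 ± 1) / 2 = -5, -4.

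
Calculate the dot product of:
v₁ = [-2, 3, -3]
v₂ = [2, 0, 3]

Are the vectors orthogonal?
-13, No

The dot product is the sum of products of corresponding components.
v₁·v₂ = (-2)*(2) + (3)*(0) + (-3)*(3) = -4 + 0 - 9 = -13.
Two vectors are orthogonal iff their dot product is 0; here the dot product is -13, so the vectors are not orthogonal.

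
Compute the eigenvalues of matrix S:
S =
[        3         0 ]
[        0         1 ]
λ = 1, 3

Solve det(S - λI) = 0. For a 2×2 matrix the characteristic equation is λ² - (trace)λ + det = 0.
trace(S) = a + d = 3 + 1 = 4.
det(S) = a*d - b*c = (3)*(1) - (0)*(0) = 3 - 0 = 3.
Characteristic equation: λ² - (4)λ + (3) = 0.
Discriminant = (4)² - 4*(3) = 16 - 12 = 4.
λ = (4 ± √4) / 2 = (4 ± 2) / 2 = 1, 3.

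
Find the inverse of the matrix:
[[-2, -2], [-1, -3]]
[[-3/4, 1/2], [1/4, -1/2]]

For [[a,b],[c,d]], inverse = (1/det)·[[d,-b],[-c,a]]
det = -2·-3 - -2·-1 = 4
Inverse = (1/4)·[[-3, 2], [1, -2]]
        = [[-3/4, 1/2], [1/4, -1/2]]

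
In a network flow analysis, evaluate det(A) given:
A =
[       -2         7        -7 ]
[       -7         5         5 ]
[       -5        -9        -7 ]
det(A) = -1154

Expand along row 0 (cofactor expansion): det(A) = a*(e*i - f*h) - b*(d*i - f*g) + c*(d*h - e*g), where the 3×3 is [[a, b, c], [d, e, f], [g, h, i]].
Minor M_00 = (5)*(-7) - (5)*(-9) = -35 + 45 = 10.
Minor M_01 = (-7)*(-7) - (5)*(-5) = 49 + 25 = 74.
Minor M_02 = (-7)*(-9) - (5)*(-5) = 63 + 25 = 88.
det(A) = (-2)*(10) - (7)*(74) + (-7)*(88) = -20 - 518 - 616 = -1154.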